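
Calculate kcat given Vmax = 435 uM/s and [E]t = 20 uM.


kcat = Vmax / [E]t
kcat = 435 / 20
kcat = 21.75 s^-1

21.75 s^-1


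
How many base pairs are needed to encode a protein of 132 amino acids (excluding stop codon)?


Each amino acid = 1 codon = 3 bp
bp = 132 * 3 = 396 bp

396 bp


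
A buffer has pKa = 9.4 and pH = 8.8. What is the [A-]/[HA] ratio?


[A-]/[HA] = 10^(pH - pKa)
= 10^(8.8 - 9.4)
= 0.2512

0.2512


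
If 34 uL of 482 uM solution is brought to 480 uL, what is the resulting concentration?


C2 = C1 * V1 / V2
C2 = 482 * 34 / 480
C2 = 34.1417 uM

34.1417 uM


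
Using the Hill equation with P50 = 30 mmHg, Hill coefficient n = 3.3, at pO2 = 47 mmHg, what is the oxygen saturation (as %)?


Y = pO2^n / (P50^n + pO2^n)
Y = 47^3.3 / (30^3.3 + 47^3.3)
Y = 81.48%

81.48%


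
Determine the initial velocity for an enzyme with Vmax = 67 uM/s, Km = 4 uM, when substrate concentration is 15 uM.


v = Vmax * [S] / (Km + [S])
v = 67 * 15 / (4 + 15)
v = 52.8947 uM/s

52.8947 uM/s


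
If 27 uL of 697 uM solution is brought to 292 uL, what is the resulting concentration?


C2 = C1 * V1 / V2
C2 = 697 * 27 / 292
C2 = 64.4486 uM

64.4486 uM


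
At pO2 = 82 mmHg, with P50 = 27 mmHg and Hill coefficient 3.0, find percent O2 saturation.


Y = pO2^n / (P50^n + pO2^n)
Y = 82^3.0 / (27^3.0 + 82^3.0)
Y = 96.55%

96.55%


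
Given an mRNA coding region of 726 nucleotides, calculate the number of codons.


codons = nucleotides / 3
codons = 726 / 3 = 242

242


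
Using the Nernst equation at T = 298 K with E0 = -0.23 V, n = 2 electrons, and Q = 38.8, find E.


E = E0 - (RT/nF) * ln(Q)
E = -0.23 - (8.314 * 298 / (2 * 96485)) * ln(38.8)
E = -0.277 V

-0.277 V


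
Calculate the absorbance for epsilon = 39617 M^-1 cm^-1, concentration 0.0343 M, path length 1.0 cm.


A = epsilon * c * l
A = 39617 * 0.0343 * 1.0
A = 1358.8631

1358.8631


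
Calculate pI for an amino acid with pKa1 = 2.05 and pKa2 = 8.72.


pI = (pKa1 + pKa2) / 2
pI = (2.05 + 8.72) / 2
pI = 5.385

5.385


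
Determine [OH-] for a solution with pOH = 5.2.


[OH-] = 10^(-pOH)
[OH-] = 10^(-5.2)
[OH-] = 6.310e-06 M

6.310e-06 M


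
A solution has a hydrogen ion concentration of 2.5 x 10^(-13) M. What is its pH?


pH = -log10([H+])
pH = -log10(2.5 x 10^(-13))
pH = 12.6021

12.6021


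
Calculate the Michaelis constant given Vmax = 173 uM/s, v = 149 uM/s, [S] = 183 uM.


Km = [S] * (Vmax - v) / v
Km = 183 * (173 - 149) / 149
Km = 29.4765 uM

29.4765 uM


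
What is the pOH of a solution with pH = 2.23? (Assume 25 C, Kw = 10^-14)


pOH = 14 - pH
pOH = 14 - 2.23
pOH = 11.77

11.77


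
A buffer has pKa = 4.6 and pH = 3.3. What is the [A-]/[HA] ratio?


[A-]/[HA] = 10^(pH - pKa)
= 10^(3.3 - 4.6)
= 0.0501

0.0501


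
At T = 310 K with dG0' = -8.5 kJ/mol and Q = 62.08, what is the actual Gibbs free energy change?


dG = dG0' + RT * ln(Q) / 1000
dG = -8.5 + 8.314 * 310 * ln(62.08) / 1000
dG = 2.1404 kJ/mol

2.1404 kJ/mol


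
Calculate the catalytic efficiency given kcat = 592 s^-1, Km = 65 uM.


Catalytic efficiency = kcat / Km
= 592 / 65
= 9.1077 uM^-1*s^-1

9.1077 uM^-1*s^-1


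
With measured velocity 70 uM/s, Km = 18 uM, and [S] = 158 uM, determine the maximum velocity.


Vmax = v * (Km + [S]) / [S]
Vmax = 70 * (18 + 158) / 158
Vmax = 77.9747 uM/s

77.9747 uM/s


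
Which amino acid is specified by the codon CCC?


Standard genetic code lookup.
Codon CCC -> Pro

Pro


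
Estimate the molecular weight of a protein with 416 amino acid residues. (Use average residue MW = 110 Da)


MW = n_residues * 110 Da
MW = 416 * 110
MW = 45760 Da

45760 Da


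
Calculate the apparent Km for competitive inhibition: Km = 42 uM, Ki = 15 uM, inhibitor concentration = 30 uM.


Km_app = Km * (1 + [I]/Ki)
Km_app = 42 * (1 + 30/15)
Km_app = 126.0 uM

126.0 uM


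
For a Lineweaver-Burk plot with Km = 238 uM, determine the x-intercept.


x-intercept = -1/Km
= -1/238
= -0.0042 1/uM

-0.0042 1/uM


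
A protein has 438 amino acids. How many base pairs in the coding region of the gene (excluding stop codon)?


Each amino acid = 1 codon = 3 bp
bp = 438 * 3 = 1314 bp

1314 bp


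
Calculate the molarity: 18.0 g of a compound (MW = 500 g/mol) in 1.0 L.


C = (mass / MW) / volume
C = (18.0 / 500) / 1.0
C = 0.036 M

0.036 M


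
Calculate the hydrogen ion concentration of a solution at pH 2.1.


[H+] = 10^(-pH)
[H+] = 10^(-2.1)
[H+] = 0.0079 M

0.0079 M


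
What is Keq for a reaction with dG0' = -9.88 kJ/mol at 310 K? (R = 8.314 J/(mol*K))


Keq = exp(-dG0 * 1000 / (R * T))
Keq = exp(-(-9.88) * 1000 / (8.314 * 310))
Keq = 46.2199

46.2199


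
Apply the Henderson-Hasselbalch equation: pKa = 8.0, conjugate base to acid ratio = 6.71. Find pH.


pH = pKa + log10([A-]/[HA])
pH = 8.0 + log10(6.71)
pH = 8.8267

8.8267


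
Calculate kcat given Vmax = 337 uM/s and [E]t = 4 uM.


kcat = Vmax / [E]t
kcat = 337 / 4
kcat = 84.25 s^-1

84.25 s^-1


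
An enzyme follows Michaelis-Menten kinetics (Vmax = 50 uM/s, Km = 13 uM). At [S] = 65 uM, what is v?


v = Vmax * [S] / (Km + [S])
v = 50 * 65 / (13 + 65)
v = 41.6667 uM/s

41.6667 uM/s


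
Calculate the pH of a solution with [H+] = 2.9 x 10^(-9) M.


pH = -log10([H+])
pH = -log10(2.9 x 10^(-9))
pH = 8.5376

8.5376


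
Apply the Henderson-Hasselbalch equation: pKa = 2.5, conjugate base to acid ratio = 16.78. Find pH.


pH = pKa + log10([A-]/[HA])
pH = 2.5 + log10(16.78)
pH = 3.7248

3.7248


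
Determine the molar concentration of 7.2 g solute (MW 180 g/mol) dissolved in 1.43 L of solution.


C = (mass / MW) / volume
C = (7.2 / 180) / 1.43
C = 0.028 M

0.028 M


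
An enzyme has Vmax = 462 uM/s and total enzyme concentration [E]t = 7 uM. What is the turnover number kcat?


kcat = Vmax / [E]t
kcat = 462 / 7
kcat = 66.0 s^-1

66.0 s^-1


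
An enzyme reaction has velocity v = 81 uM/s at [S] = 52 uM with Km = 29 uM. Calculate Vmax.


Vmax = v * (Km + [S]) / [S]
Vmax = 81 * (29 + 52) / 52
Vmax = 126.1731 uM/s

126.1731 uM/s


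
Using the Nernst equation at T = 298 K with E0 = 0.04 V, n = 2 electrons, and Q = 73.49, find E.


E = E0 - (RT/nF) * ln(Q)
E = 0.04 - (8.314 * 298 / (2 * 96485)) * ln(73.49)
E = -0.0152 V

-0.0152 V


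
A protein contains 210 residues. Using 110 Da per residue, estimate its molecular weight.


MW = n_residues * 110 Da
MW = 210 * 110
MW = 23100 Da

23100 Da


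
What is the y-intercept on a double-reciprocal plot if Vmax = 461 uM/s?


y-intercept = 1/Vmax
= 1/461
= 0.0022 s/uM

0.0022 s/uM


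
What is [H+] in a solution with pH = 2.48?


[H+] = 10^(-pH)
[H+] = 10^(-2.48)
[H+] = 0.0033 M

0.0033 M


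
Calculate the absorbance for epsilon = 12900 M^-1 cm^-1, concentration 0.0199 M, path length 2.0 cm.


A = epsilon * c * l
A = 12900 * 0.0199 * 2.0
A = 513.42

513.42


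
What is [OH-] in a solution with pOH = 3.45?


[OH-] = 10^(-pOH)
[OH-] = 10^(-3.45)
[OH-] = 3.548e-04 M

3.548e-04 M


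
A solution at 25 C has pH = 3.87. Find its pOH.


pOH = 14 - pH
pOH = 14 - 3.87
pOH = 10.13

10.13


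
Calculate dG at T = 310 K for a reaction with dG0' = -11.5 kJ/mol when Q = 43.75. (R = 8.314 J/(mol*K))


dG = dG0' + RT * ln(Q) / 1000
dG = -11.5 + 8.314 * 310 * ln(43.75) / 1000
dG = -1.7615 kJ/mol

-1.7615 kJ/mol


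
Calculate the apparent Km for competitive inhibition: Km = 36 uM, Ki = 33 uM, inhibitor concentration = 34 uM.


Km_app = Km * (1 + [I]/Ki)
Km_app = 36 * (1 + 34/33)
Km_app = 73.0909 uM

73.0909 uM


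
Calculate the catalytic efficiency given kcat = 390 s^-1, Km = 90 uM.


Catalytic efficiency = kcat / Km
= 390 / 90
= 4.3333 uM^-1*s^-1

4.3333 uM^-1*s^-1


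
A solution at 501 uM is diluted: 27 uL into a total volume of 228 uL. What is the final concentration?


C2 = C1 * V1 / V2
C2 = 501 * 27 / 228
C2 = 59.3289 uM

59.3289 uM


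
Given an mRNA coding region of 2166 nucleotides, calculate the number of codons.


codons = nucleotides / 3
codons = 2166 / 3 = 722

722


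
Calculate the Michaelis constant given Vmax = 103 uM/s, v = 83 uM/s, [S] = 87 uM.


Km = [S] * (Vmax - v) / v
Km = 87 * (103 - 83) / 83
Km = 20.9639 uM

20.9639 uM


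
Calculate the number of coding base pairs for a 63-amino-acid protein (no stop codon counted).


Each amino acid = 1 codon = 3 bp
bp = 63 * 3 = 189 bp

189 bp


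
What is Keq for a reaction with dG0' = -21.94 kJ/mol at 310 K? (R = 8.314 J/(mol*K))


Keq = exp(-dG0 * 1000 / (R * T))
Keq = exp(-(-21.94) * 1000 / (8.314 * 310))
Keq = 4977.3484

4977.3484


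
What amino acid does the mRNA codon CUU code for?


Standard genetic code lookup.
Codon CUU -> Leu

Leu


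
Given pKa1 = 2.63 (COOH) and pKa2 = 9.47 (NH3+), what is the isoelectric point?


pI = (pKa1 + pKa2) / 2
pI = (2.63 + 9.47) / 2
pI = 6.05

6.05


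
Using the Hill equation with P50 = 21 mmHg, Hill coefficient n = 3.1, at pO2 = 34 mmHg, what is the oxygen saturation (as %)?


Y = pO2^n / (P50^n + pO2^n)
Y = 34^3.1 / (21^3.1 + 34^3.1)
Y = 81.66%

81.66%


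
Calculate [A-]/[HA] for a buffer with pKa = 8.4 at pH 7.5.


[A-]/[HA] = 10^(pH - pKa)
= 10^(7.5 - 8.4)
= 0.1259

0.1259


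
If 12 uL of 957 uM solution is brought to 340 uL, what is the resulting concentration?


C2 = C1 * V1 / V2
C2 = 957 * 12 / 340
C2 = 33.7765 uM

33.7765 uM


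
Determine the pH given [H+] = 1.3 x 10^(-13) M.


pH = -log10([H+])
pH = -log10(1.3 x 10^(-13))
pH = 12.8861

12.8861


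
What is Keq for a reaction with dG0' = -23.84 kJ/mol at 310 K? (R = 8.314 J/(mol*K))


Keq = exp(-dG0 * 1000 / (R * T))
Keq = exp(-(-23.84) * 1000 / (8.314 * 310))
Keq = 10402.9712

10402.9712


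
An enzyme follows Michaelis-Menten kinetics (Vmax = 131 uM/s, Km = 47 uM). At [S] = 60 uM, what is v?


v = Vmax * [S] / (Km + [S])
v = 131 * 60 / (47 + 60)
v = 73.4579 uM/s

73.4579 uM/s


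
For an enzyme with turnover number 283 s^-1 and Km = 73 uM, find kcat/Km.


Catalytic efficiency = kcat / Km
= 283 / 73
= 3.8767 uM^-1*s^-1

3.8767 uM^-1*s^-1


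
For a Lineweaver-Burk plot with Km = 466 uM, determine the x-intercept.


x-intercept = -1/Km
= -1/466
= -0.0021 1/uM

-0.0021 1/uM


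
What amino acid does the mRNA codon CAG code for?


Standard genetic code lookup.
Codon CAG -> Gln

Gln


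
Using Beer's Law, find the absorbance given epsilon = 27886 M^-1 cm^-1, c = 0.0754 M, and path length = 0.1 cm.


A = epsilon * c * l
A = 27886 * 0.0754 * 0.1
A = 210.2604

210.2604


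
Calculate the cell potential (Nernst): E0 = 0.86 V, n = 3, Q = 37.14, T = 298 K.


E = E0 - (RT/nF) * ln(Q)
E = 0.86 - (8.314 * 298 / (3 * 96485)) * ln(37.14)
E = 0.8291 V

0.8291 V


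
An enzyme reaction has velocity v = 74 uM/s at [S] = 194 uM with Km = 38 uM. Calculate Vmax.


Vmax = v * (Km + [S]) / [S]
Vmax = 74 * (38 + 194) / 194
Vmax = 88.4948 uM/s

88.4948 uM/s


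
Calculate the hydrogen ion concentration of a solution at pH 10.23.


[H+] = 10^(-pH)
[H+] = 10^(-10.23)
[H+] = 5.888e-11 M

5.888e-11 M


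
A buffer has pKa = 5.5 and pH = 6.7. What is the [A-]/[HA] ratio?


[A-]/[HA] = 10^(pH - pKa)
= 10^(6.7 - 5.5)
= 15.8489

15.8489


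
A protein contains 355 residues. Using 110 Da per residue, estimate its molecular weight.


MW = n_residues * 110 Da
MW = 355 * 110
MW = 39050 Da

39050 Da


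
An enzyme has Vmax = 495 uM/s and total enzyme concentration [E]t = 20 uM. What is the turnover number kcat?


kcat = Vmax / [E]t
kcat = 495 / 20
kcat = 24.75 s^-1

24.75 s^-1


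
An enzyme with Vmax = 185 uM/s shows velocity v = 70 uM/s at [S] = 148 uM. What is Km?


Km = [S] * (Vmax - v) / v
Km = 148 * (185 - 70) / 70
Km = 243.1429 uM

243.1429 uM


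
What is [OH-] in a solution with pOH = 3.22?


[OH-] = 10^(-pOH)
[OH-] = 10^(-3.22)
[OH-] = 6.026e-04 M

6.026e-04 M


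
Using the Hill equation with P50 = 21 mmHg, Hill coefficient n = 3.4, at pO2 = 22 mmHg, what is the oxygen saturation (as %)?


Y = pO2^n / (P50^n + pO2^n)
Y = 22^3.4 / (21^3.4 + 22^3.4)
Y = 53.95%

53.95%


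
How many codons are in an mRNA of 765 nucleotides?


codons = nucleotides / 3
codons = 765 / 3 = 255

255


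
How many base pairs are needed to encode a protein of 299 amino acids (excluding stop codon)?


Each amino acid = 1 codon = 3 bp
bp = 299 * 3 = 897 bp

897 bp


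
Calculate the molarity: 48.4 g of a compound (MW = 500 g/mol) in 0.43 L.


C = (mass / MW) / volume
C = (48.4 / 500) / 0.43
C = 0.2251 M

0.2251 M


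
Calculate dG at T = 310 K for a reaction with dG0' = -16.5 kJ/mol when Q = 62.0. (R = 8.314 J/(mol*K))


dG = dG0' + RT * ln(Q) / 1000
dG = -16.5 + 8.314 * 310 * ln(62.0) / 1000
dG = -5.863 kJ/mol

-5.863 kJ/mol


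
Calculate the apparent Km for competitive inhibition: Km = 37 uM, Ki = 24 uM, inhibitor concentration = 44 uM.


Km_app = Km * (1 + [I]/Ki)
Km_app = 37 * (1 + 44/24)
Km_app = 104.8333 uM

104.8333 uM


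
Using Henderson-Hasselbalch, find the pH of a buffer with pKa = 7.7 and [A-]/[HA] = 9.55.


pH = pKa + log10([A-]/[HA])
pH = 7.7 + log10(9.55)
pH = 8.68

8.68


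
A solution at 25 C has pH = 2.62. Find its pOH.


pOH = 14 - pH
pOH = 14 - 2.62
pOH = 11.38

11.38


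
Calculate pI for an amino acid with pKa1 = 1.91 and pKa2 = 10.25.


pI = (pKa1 + pKa2) / 2
pI = (1.91 + 10.25) / 2
pI = 6.08

6.08


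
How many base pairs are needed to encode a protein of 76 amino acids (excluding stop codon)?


Each amino acid = 1 codon = 3 bp
bp = 76 * 3 = 228 bp

228 bp


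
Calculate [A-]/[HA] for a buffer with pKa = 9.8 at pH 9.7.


[A-]/[HA] = 10^(pH - pKa)
= 10^(9.7 - 9.8)
= 0.7943

0.7943


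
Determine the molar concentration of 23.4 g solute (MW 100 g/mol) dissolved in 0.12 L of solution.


C = (mass / MW) / volume
C = (23.4 / 100) / 0.12
C = 1.95 M

1.95 M


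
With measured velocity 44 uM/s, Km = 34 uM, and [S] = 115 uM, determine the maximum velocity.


Vmax = v * (Km + [S]) / [S]
Vmax = 44 * (34 + 115) / 115
Vmax = 57.0087 uM/s

57.0087 uM/s


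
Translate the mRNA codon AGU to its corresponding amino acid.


Standard genetic code lookup.
Codon AGU -> Ser

Ser


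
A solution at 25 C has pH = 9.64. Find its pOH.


pOH = 14 - pH
pOH = 14 - 9.64
pOH = 4.36

4.36


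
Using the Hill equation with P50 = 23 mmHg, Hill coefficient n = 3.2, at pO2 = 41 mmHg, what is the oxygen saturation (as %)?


Y = pO2^n / (P50^n + pO2^n)
Y = 41^3.2 / (23^3.2 + 41^3.2)
Y = 86.41%

86.41%


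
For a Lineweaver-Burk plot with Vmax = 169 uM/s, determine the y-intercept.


y-intercept = 1/Vmax
= 1/169
= 0.0059 s/uM

0.0059 s/uM


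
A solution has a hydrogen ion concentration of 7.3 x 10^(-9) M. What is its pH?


pH = -log10([H+])
pH = -log10(7.3 x 10^(-9))
pH = 8.1367

8.1367


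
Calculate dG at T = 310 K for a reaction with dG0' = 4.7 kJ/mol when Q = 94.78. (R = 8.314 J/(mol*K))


dG = dG0' + RT * ln(Q) / 1000
dG = 4.7 + 8.314 * 310 * ln(94.78) / 1000
dG = 16.4309 kJ/mol

16.4309 kJ/mol


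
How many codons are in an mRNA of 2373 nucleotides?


codons = nucleotides / 3
codons = 2373 / 3 = 791

791


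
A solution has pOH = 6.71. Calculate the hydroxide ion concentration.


[OH-] = 10^(-pOH)
[OH-] = 10^(-6.71)
[OH-] = 1.950e-07 M

1.950e-07 M


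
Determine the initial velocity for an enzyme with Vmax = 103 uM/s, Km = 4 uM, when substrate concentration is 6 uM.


v = Vmax * [S] / (Km + [S])
v = 103 * 6 / (4 + 6)
v = 61.8 uM/s

61.8 uM/s


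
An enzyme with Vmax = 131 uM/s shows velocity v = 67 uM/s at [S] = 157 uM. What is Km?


Km = [S] * (Vmax - v) / v
Km = 157 * (131 - 67) / 67
Km = 149.9701 uM

149.9701 uM


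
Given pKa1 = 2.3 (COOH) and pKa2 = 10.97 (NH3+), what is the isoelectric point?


pI = (pKa1 + pKa2) / 2
pI = (2.3 + 10.97) / 2
pI = 6.635

6.635


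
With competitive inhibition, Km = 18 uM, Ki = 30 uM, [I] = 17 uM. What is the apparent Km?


Km_app = Km * (1 + [I]/Ki)
Km_app = 18 * (1 + 17/30)
Km_app = 28.2 uM

28.2 uM


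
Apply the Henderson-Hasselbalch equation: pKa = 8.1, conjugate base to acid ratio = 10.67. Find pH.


pH = pKa + log10([A-]/[HA])
pH = 8.1 + log10(10.67)
pH = 9.1282

9.1282


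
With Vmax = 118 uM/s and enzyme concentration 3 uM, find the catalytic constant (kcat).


kcat = Vmax / [E]t
kcat = 118 / 3
kcat = 39.3333 s^-1

39.3333 s^-1


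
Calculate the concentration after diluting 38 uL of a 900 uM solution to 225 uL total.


C2 = C1 * V1 / V2
C2 = 900 * 38 / 225
C2 = 152.0 uM

152.0 uM


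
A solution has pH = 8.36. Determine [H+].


[H+] = 10^(-pH)
[H+] = 10^(-8.36)
[H+] = 4.365e-09 M

4.365e-09 M


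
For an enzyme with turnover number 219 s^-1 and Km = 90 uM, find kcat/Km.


Catalytic efficiency = kcat / Km
= 219 / 90
= 2.4333 uM^-1*s^-1

2.4333 uM^-1*s^-1


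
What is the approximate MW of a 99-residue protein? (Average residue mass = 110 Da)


MW = n_residues * 110 Da
MW = 99 * 110
MW = 10890 Da

10890 Da


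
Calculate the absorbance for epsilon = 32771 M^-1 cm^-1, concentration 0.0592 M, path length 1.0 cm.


A = epsilon * c * l
A = 32771 * 0.0592 * 1.0
A = 1940.0432

1940.0432


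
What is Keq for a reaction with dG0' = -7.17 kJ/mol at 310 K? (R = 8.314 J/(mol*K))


Keq = exp(-dG0 * 1000 / (R * T))
Keq = exp(-(-7.17) * 1000 / (8.314 * 310))
Keq = 16.1503

16.1503


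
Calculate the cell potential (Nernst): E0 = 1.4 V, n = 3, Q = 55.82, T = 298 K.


E = E0 - (RT/nF) * ln(Q)
E = 1.4 - (8.314 * 298 / (3 * 96485)) * ln(55.82)
E = 1.3656 V

1.3656 V


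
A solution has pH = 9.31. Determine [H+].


[H+] = 10^(-pH)
[H+] = 10^(-9.31)
[H+] = 4.898e-10 M

4.898e-10 M


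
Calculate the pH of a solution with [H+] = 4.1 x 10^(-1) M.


pH = -log10([H+])
pH = -log10(4.1 x 10^(-1))
pH = 0.3872

0.3872


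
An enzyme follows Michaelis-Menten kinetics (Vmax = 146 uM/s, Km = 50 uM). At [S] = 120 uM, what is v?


v = Vmax * [S] / (Km + [S])
v = 146 * 120 / (50 + 120)
v = 103.0588 uM/s

103.0588 uM/s


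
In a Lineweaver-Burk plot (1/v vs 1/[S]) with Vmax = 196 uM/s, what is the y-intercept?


y-intercept = 1/Vmax
= 1/196
= 0.0051 s/uM

0.0051 s/uM


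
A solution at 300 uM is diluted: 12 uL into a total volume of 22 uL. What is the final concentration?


C2 = C1 * V1 / V2
C2 = 300 * 12 / 22
C2 = 163.6364 uM

163.6364 uM


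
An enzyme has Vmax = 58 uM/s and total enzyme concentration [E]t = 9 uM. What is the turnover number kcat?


kcat = Vmax / [E]t
kcat = 58 / 9
kcat = 6.4444 s^-1

6.4444 s^-1


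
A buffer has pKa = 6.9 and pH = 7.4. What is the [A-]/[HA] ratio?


[A-]/[HA] = 10^(pH - pKa)
= 10^(7.4 - 6.9)
= 3.1623

3.1623


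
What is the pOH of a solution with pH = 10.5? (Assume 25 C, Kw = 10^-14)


pOH = 14 - pH
pOH = 14 - 10.5
pOH = 3.5

3.5


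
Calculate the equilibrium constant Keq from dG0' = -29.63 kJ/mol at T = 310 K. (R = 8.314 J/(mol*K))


Keq = exp(-dG0 * 1000 / (R * T))
Keq = exp(-(-29.63) * 1000 / (8.314 * 310))
Keq = 98356.0118

98356.0118


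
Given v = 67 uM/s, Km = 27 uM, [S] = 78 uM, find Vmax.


Vmax = v * (Km + [S]) / [S]
Vmax = 67 * (27 + 78) / 78
Vmax = 90.1923 uM/s

90.1923 uM/s


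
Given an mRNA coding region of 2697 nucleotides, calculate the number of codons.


codons = nucleotides / 3
codons = 2697 / 3 = 899

899


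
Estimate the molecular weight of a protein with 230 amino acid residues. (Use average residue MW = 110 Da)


MW = n_residues * 110 Da
MW = 230 * 110
MW = 25300 Da

25300 Da


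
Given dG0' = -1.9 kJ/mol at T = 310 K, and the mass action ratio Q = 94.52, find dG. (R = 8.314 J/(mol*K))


dG = dG0' + RT * ln(Q) / 1000
dG = -1.9 + 8.314 * 310 * ln(94.52) / 1000
dG = 9.8238 kJ/mol

9.8238 kJ/mol


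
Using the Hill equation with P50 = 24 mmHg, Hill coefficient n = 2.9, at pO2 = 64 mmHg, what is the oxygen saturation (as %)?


Y = pO2^n / (P50^n + pO2^n)
Y = 64^2.9 / (24^2.9 + 64^2.9)
Y = 94.5%

94.5%


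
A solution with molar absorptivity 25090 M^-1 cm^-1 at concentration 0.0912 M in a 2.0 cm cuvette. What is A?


A = epsilon * c * l
A = 25090 * 0.0912 * 2.0
A = 4576.416

4576.416


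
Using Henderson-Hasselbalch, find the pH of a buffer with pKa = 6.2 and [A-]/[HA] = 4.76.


pH = pKa + log10([A-]/[HA])
pH = 6.2 + log10(4.76)
pH = 6.8776

6.8776


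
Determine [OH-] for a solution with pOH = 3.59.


[OH-] = 10^(-pOH)
[OH-] = 10^(-3.59)
[OH-] = 2.570e-04 M

2.570e-04 M


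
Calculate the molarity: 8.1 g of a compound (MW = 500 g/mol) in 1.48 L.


C = (mass / MW) / volume
C = (8.1 / 500) / 1.48
C = 0.0109 M

0.0109 M


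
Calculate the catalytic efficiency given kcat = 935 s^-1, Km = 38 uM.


Catalytic efficiency = kcat / Km
= 935 / 38
= 24.6053 uM^-1*s^-1

24.6053 uM^-1*s^-1


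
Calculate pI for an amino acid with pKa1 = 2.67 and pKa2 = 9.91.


pI = (pKa1 + pKa2) / 2
pI = (2.67 + 9.91) / 2
pI = 6.29

6.29


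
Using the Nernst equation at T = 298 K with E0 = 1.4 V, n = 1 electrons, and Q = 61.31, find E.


E = E0 - (RT/nF) * ln(Q)
E = 1.4 - (8.314 * 298 / (1 * 96485)) * ln(61.31)
E = 1.2943 V

1.2943 V


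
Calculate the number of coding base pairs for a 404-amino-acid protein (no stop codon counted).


Each amino acid = 1 codon = 3 bp
bp = 404 * 3 = 1212 bp

1212 bp


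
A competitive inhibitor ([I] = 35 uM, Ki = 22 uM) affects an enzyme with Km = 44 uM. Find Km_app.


Km_app = Km * (1 + [I]/Ki)
Km_app = 44 * (1 + 35/22)
Km_app = 114.0 uM

114.0 uM


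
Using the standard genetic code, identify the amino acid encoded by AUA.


Standard genetic code lookup.
Codon AUA -> Ile

Ile


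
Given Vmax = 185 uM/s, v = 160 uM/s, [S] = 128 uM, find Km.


Km = [S] * (Vmax - v) / v
Km = 128 * (185 - 160) / 160
Km = 20.0 uM

20.0 uM


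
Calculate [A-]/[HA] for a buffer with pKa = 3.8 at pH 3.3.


[A-]/[HA] = 10^(pH - pKa)
= 10^(3.3 - 3.8)
= 0.3162

0.3162


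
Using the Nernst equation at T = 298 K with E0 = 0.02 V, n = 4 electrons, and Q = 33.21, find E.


E = E0 - (RT/nF) * ln(Q)
E = 0.02 - (8.314 * 298 / (4 * 96485)) * ln(33.21)
E = -0.0025 V

-0.0025 V


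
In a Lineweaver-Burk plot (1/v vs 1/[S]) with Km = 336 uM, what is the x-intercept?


x-intercept = -1/Km
= -1/336
= -0.003 1/uM

-0.003 1/uM


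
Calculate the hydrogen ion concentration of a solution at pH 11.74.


[H+] = 10^(-pH)
[H+] = 10^(-11.74)
[H+] = 1.820e-12 M

1.820e-12 M


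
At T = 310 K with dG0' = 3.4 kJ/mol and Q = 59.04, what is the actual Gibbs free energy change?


dG = dG0' + RT * ln(Q) / 1000
dG = 3.4 + 8.314 * 310 * ln(59.04) / 1000
dG = 13.9109 kJ/mol

13.9109 kJ/mol


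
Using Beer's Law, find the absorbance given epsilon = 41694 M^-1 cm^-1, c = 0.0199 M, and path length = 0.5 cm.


A = epsilon * c * l
A = 41694 * 0.0199 * 0.5
A = 414.8553

414.8553


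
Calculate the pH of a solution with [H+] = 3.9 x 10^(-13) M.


pH = -log10([H+])
pH = -log10(3.9 x 10^(-13))
pH = 12.4089

12.4089


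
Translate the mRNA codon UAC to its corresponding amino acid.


Standard genetic code lookup.
Codon UAC -> Tyr

Tyr


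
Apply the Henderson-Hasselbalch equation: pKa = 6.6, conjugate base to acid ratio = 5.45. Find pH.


pH = pKa + log10([A-]/[HA])
pH = 6.6 + log10(5.45)
pH = 7.3364

7.3364


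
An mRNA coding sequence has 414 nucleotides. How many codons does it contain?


codons = nucleotides / 3
codons = 414 / 3 = 138

138


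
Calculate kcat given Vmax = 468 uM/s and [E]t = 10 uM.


kcat = Vmax / [E]t
kcat = 468 / 10
kcat = 46.8 s^-1

46.8 s^-1


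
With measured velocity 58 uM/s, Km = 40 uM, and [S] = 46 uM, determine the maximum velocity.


Vmax = v * (Km + [S]) / [S]
Vmax = 58 * (40 + 46) / 46
Vmax = 108.4348 uM/s

108.4348 uM/s


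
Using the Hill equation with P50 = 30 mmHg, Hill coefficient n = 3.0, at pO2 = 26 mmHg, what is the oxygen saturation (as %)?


Y = pO2^n / (P50^n + pO2^n)
Y = 26^3.0 / (30^3.0 + 26^3.0)
Y = 39.43%

39.43%


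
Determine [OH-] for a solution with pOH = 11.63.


[OH-] = 10^(-pOH)
[OH-] = 10^(-11.63)
[OH-] = 2.344e-12 M

2.344e-12 M


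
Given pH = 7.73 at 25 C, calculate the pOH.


pOH = 14 - pH
pOH = 14 - 7.73
pOH = 6.27

6.27


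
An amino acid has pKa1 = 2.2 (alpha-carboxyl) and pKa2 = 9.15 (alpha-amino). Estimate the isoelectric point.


pI = (pKa1 + pKa2) / 2
pI = (2.2 + 9.15) / 2
pI = 5.675

5.675


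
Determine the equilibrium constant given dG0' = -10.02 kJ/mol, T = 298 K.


Keq = exp(-dG0 * 1000 / (R * T))
Keq = exp(-(-10.02) * 1000 / (8.314 * 298))
Keq = 57.0702

57.0702


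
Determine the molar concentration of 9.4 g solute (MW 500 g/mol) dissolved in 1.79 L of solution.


C = (mass / MW) / volume
C = (9.4 / 500) / 1.79
C = 0.0105 M

0.0105 M


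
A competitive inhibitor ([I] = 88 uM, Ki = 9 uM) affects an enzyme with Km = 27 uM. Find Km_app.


Km_app = Km * (1 + [I]/Ki)
Km_app = 27 * (1 + 88/9)
Km_app = 291.0 uM

291.0 uM


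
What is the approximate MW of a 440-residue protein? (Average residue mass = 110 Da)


MW = n_residues * 110 Da
MW = 440 * 110
MW = 48400 Da

48400 Da


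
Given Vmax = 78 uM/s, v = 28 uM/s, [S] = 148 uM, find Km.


Km = [S] * (Vmax - v) / v
Km = 148 * (78 - 28) / 28
Km = 264.2857 uM

264.2857 uM


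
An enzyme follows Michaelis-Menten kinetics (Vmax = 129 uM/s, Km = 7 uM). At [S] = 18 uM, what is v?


v = Vmax * [S] / (Km + [S])
v = 129 * 18 / (7 + 18)
v = 92.88 uM/s

92.88 uM/s


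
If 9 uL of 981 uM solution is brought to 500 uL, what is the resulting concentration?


C2 = C1 * V1 / V2
C2 = 981 * 9 / 500
C2 = 17.658 uM

17.658 uM


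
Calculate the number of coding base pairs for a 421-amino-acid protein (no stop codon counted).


Each amino acid = 1 codon = 3 bp
bp = 421 * 3 = 1263 bp

1263 bp


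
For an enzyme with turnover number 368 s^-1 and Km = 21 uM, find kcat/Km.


Catalytic efficiency = kcat / Km
= 368 / 21
= 17.5238 uM^-1*s^-1

17.5238 uM^-1*s^-1


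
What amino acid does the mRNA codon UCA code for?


Standard genetic code lookup.
Codon UCA -> Ser

Ser


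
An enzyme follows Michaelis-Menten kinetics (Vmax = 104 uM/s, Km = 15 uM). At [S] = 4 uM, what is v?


v = Vmax * [S] / (Km + [S])
v = 104 * 4 / (15 + 4)
v = 21.8947 uM/s

21.8947 uM/s


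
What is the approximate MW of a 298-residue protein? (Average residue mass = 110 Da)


MW = n_residues * 110 Da
MW = 298 * 110
MW = 32780 Da

32780 Da


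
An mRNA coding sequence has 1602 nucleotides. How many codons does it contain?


codons = nucleotides / 3
codons = 1602 / 3 = 534

534


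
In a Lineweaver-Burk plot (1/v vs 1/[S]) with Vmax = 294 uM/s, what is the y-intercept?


y-intercept = 1/Vmax
= 1/294
= 0.0034 s/uM

0.0034 s/uM


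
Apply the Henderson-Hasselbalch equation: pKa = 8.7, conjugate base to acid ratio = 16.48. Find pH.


pH = pKa + log10([A-]/[HA])
pH = 8.7 + log10(16.48)
pH = 9.917

9.917


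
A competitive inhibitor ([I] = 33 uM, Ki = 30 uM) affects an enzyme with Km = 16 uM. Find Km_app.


Km_app = Km * (1 + [I]/Ki)
Km_app = 16 * (1 + 33/30)
Km_app = 33.6 uM

33.6 uM


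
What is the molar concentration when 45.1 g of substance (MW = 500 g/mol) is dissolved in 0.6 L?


C = (mass / MW) / volume
C = (45.1 / 500) / 0.6
C = 0.1503 M

0.1503 M


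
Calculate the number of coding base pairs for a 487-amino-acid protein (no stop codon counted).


Each amino acid = 1 codon = 3 bp
bp = 487 * 3 = 1461 bp

1461 bp


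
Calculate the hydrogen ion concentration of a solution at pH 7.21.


[H+] = 10^(-pH)
[H+] = 10^(-7.21)
[H+] = 6.166e-08 M

6.166e-08 M


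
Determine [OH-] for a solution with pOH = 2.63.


[OH-] = 10^(-pOH)
[OH-] = 10^(-2.63)
[OH-] = 0.0023 M

0.0023 M


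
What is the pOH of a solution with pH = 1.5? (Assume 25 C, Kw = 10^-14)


pOH = 14 - pH
pOH = 14 - 1.5
pOH = 12.5

12.5


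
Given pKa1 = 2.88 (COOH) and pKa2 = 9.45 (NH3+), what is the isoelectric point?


pI = (pKa1 + pKa2) / 2
pI = (2.88 + 9.45) / 2
pI = 6.165

6.165


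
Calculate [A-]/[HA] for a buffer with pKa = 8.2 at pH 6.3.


[A-]/[HA] = 10^(pH - pKa)
= 10^(6.3 - 8.2)
= 0.0126

0.0126


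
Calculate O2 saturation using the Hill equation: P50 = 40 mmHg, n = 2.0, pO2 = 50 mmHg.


Y = pO2^n / (P50^n + pO2^n)
Y = 50^2.0 / (40^2.0 + 50^2.0)
Y = 60.98%

60.98%


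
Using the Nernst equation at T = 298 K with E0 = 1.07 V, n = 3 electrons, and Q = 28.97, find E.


E = E0 - (RT/nF) * ln(Q)
E = 1.07 - (8.314 * 298 / (3 * 96485)) * ln(28.97)
E = 1.0412 V

1.0412 V


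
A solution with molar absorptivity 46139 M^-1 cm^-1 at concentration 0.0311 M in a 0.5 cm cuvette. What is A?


A = epsilon * c * l
A = 46139 * 0.0311 * 0.5
A = 717.4615

717.4615


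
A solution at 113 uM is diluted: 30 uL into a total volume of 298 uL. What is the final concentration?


C2 = C1 * V1 / V2
C2 = 113 * 30 / 298
C2 = 11.3758 uM

11.3758 uM


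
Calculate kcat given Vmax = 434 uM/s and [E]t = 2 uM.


kcat = Vmax / [E]t
kcat = 434 / 2
kcat = 217.0 s^-1

217.0 s^-1


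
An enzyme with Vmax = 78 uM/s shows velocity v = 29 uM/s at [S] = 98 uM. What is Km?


Km = [S] * (Vmax - v) / v
Km = 98 * (78 - 29) / 29
Km = 165.5862 uM

165.5862 uM


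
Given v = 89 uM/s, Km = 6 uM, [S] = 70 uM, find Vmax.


Vmax = v * (Km + [S]) / [S]
Vmax = 89 * (6 + 70) / 70
Vmax = 96.6286 uM/s

96.6286 uM/s


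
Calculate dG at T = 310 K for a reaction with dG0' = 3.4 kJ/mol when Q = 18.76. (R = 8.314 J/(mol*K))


dG = dG0' + RT * ln(Q) / 1000
dG = 3.4 + 8.314 * 310 * ln(18.76) / 1000
dG = 10.9561 kJ/mol

10.9561 kJ/mol


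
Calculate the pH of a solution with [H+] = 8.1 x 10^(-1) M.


pH = -log10([H+])
pH = -log10(8.1 x 10^(-1))
pH = 0.0915

0.0915


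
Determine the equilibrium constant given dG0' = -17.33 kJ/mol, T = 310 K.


Keq = exp(-dG0 * 1000 / (R * T))
Keq = exp(-(-17.33) * 1000 / (8.314 * 310))
Keq = 832.1284

832.1284


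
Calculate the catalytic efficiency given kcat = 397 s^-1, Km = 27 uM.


Catalytic efficiency = kcat / Km
= 397 / 27
= 14.7037 uM^-1*s^-1

14.7037 uM^-1*s^-1


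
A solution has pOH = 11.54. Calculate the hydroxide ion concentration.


[OH-] = 10^(-pOH)
[OH-] = 10^(-11.54)
[OH-] = 2.884e-12 M

2.884e-12 M


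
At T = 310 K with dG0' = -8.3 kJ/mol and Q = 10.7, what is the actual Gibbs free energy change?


dG = dG0' + RT * ln(Q) / 1000
dG = -8.3 + 8.314 * 310 * ln(10.7) / 1000
dG = -2.1911 kJ/mol

-2.1911 kJ/mol


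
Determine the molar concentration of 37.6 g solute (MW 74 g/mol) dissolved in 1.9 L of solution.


C = (mass / MW) / volume
C = (37.6 / 74) / 1.9
C = 0.2674 M

0.2674 M


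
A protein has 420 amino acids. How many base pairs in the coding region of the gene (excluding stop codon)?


Each amino acid = 1 codon = 3 bp
bp = 420 * 3 = 1260 bp

1260 bp


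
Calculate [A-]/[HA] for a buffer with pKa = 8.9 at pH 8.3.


[A-]/[HA] = 10^(pH - pKa)
= 10^(8.3 - 8.9)
= 0.2512

0.2512


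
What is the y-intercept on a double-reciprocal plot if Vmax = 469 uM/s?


y-intercept = 1/Vmax
= 1/469
= 0.0021 s/uM

0.0021 s/uM


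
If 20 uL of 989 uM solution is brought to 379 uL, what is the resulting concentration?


C2 = C1 * V1 / V2
C2 = 989 * 20 / 379
C2 = 52.19 uM

52.19 uM


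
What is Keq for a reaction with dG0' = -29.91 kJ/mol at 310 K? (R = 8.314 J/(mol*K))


Keq = exp(-dG0 * 1000 / (R * T))
Keq = exp(-(-29.91) * 1000 / (8.314 * 310))
Keq = 109643.3482

109643.3482


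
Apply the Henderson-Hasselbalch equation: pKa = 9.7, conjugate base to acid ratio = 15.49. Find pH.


pH = pKa + log10([A-]/[HA])
pH = 9.7 + log10(15.49)
pH = 10.8901

10.8901


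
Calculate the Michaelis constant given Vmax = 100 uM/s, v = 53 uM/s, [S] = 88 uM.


Km = [S] * (Vmax - v) / v
Km = 88 * (100 - 53) / 53
Km = 78.0377 uM

78.0377 uM


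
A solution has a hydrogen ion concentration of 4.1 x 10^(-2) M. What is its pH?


pH = -log10([H+])
pH = -log10(4.1 x 10^(-2))
pH = 1.3872

1.3872


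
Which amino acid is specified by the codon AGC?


Standard genetic code lookup.
Codon AGC -> Ser

Ser


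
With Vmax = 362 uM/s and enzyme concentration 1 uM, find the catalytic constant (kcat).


kcat = Vmax / [E]t
kcat = 362 / 1
kcat = 362.0 s^-1

362.0 s^-1


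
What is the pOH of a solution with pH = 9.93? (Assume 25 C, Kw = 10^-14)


pOH = 14 - pH
pOH = 14 - 9.93
pOH = 4.07

4.07


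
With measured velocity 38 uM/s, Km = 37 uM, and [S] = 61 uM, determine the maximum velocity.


Vmax = v * (Km + [S]) / [S]
Vmax = 38 * (37 + 61) / 61
Vmax = 61.0492 uM/s

61.0492 uM/s


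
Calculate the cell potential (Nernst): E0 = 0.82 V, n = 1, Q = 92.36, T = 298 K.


E = E0 - (RT/nF) * ln(Q)
E = 0.82 - (8.314 * 298 / (1 * 96485)) * ln(92.36)
E = 0.7038 V

0.7038 V


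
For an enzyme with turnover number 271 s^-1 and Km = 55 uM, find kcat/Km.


Catalytic efficiency = kcat / Km
= 271 / 55
= 4.9273 uM^-1*s^-1

4.9273 uM^-1*s^-1


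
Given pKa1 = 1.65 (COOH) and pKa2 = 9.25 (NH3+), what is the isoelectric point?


pI = (pKa1 + pKa2) / 2
pI = (1.65 + 9.25) / 2
pI = 5.45

5.45


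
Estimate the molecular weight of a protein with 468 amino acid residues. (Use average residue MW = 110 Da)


MW = n_residues * 110 Da
MW = 468 * 110
MW = 51480 Da

51480 Da


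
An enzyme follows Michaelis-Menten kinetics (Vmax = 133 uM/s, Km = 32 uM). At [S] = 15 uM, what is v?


v = Vmax * [S] / (Km + [S])
v = 133 * 15 / (32 + 15)
v = 42.4468 uM/s

42.4468 uM/s


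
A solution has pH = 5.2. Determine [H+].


[H+] = 10^(-pH)
[H+] = 10^(-5.2)
[H+] = 6.310e-06 M

6.310e-06 M


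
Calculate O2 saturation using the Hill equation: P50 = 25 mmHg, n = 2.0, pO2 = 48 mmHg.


Y = pO2^n / (P50^n + pO2^n)
Y = 48^2.0 / (25^2.0 + 48^2.0)
Y = 78.66%

78.66%


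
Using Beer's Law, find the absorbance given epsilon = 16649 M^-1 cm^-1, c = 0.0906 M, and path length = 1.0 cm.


A = epsilon * c * l
A = 16649 * 0.0906 * 1.0
A = 1508.3994

1508.3994


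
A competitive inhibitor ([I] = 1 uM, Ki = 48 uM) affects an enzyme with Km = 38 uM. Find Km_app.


Km_app = Km * (1 + [I]/Ki)
Km_app = 38 * (1 + 1/48)
Km_app = 38.7917 uM

38.7917 uM


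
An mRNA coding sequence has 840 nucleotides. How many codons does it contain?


codons = nucleotides / 3
codons = 840 / 3 = 280

280


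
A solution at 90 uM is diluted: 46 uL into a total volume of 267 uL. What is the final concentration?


C2 = C1 * V1 / V2
C2 = 90 * 46 / 267
C2 = 15.5056 uM

15.5056 uM


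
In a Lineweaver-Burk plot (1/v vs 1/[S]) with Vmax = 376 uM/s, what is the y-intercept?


y-intercept = 1/Vmax
= 1/376
= 0.0027 s/uM

0.0027 s/uM


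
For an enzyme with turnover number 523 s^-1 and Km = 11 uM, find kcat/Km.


Catalytic efficiency = kcat / Km
= 523 / 11
= 47.5455 uM^-1*s^-1

47.5455 uM^-1*s^-1


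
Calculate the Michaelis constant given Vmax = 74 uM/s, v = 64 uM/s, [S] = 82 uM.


Km = [S] * (Vmax - v) / v
Km = 82 * (74 - 64) / 64
Km = 12.8125 uM

12.8125 uM


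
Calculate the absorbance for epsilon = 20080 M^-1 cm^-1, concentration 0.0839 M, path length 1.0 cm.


A = epsilon * c * l
A = 20080 * 0.0839 * 1.0
A = 1684.712

1684.712


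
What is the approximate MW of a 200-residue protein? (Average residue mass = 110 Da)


MW = n_residues * 110 Da
MW = 200 * 110
MW = 22000 Da

22000 Da


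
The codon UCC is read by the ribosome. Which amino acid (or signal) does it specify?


Standard genetic code lookup.
Codon UCC -> Ser

Ser


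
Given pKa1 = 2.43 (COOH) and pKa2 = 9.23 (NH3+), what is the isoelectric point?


pI = (pKa1 + pKa2) / 2
pI = (2.43 + 9.23) / 2
pI = 5.83

5.83


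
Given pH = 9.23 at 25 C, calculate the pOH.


pOH = 14 - pH
pOH = 14 - 9.23
pOH = 4.77

4.77


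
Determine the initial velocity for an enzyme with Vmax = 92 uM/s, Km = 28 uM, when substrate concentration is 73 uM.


v = Vmax * [S] / (Km + [S])
v = 92 * 73 / (28 + 73)
v = 66.495 uM/s

66.495 uM/s


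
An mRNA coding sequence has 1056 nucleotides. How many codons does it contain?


codons = nucleotides / 3
codons = 1056 / 3 = 352

352


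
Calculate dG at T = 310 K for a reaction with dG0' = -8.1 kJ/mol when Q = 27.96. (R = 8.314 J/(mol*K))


dG = dG0' + RT * ln(Q) / 1000
dG = -8.1 + 8.314 * 310 * ln(27.96) / 1000
dG = 0.4845 kJ/mol

0.4845 kJ/mol


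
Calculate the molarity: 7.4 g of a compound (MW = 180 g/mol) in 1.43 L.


C = (mass / MW) / volume
C = (7.4 / 180) / 1.43
C = 0.0287 M

0.0287 M


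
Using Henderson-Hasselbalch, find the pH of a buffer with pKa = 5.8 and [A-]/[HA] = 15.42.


pH = pKa + log10([A-]/[HA])
pH = 5.8 + log10(15.42)
pH = 6.9881

6.9881


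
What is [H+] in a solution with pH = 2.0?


[H+] = 10^(-pH)
[H+] = 10^(-2.0)
[H+] = 0.01 M

0.01 M


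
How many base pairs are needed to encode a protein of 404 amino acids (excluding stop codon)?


Each amino acid = 1 codon = 3 bp
bp = 404 * 3 = 1212 bp

1212 bp


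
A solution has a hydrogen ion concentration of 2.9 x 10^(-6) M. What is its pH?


pH = -log10([H+])
pH = -log10(2.9 x 10^(-6))
pH = 5.5376

5.5376


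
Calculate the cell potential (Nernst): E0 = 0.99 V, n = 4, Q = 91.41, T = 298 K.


E = E0 - (RT/nF) * ln(Q)
E = 0.99 - (8.314 * 298 / (4 * 96485)) * ln(91.41)
E = 0.961 V

0.961 V


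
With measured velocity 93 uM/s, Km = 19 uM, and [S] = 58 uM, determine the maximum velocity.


Vmax = v * (Km + [S]) / [S]
Vmax = 93 * (19 + 58) / 58
Vmax = 123.4655 uM/s

123.4655 uM/s


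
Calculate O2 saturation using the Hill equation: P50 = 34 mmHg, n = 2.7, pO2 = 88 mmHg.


Y = pO2^n / (P50^n + pO2^n)
Y = 88^2.7 / (34^2.7 + 88^2.7)
Y = 92.87%

92.87%


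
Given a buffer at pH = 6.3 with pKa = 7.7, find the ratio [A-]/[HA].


[A-]/[HA] = 10^(pH - pKa)
= 10^(6.3 - 7.7)
= 0.0398

0.0398


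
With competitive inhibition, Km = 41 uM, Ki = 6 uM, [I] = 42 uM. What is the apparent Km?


Km_app = Km * (1 + [I]/Ki)
Km_app = 41 * (1 + 42/6)
Km_app = 328.0 uM

328.0 uM


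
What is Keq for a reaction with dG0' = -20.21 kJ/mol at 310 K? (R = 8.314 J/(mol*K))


Keq = exp(-dG0 * 1000 / (R * T))
Keq = exp(-(-20.21) * 1000 / (8.314 * 310))
Keq = 2543.8091

2543.8091


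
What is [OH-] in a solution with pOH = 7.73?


[OH-] = 10^(-pOH)
[OH-] = 10^(-7.73)
[OH-] = 1.862e-08 M

1.862e-08 M


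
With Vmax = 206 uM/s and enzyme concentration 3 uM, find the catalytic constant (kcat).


kcat = Vmax / [E]t
kcat = 206 / 3
kcat = 68.6667 s^-1

68.6667 s^-1


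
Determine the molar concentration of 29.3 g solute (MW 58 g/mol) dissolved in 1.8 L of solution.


C = (mass / MW) / volume
C = (29.3 / 58) / 1.8
C = 0.2807 M

0.2807 M


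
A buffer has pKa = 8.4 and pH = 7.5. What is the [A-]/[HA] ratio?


[A-]/[HA] = 10^(pH - pKa)
= 10^(7.5 - 8.4)
= 0.1259

0.1259


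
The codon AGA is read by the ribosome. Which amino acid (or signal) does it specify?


Standard genetic code lookup.
Codon AGA -> Arg

Arg


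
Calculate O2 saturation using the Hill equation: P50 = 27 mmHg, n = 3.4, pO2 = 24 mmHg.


Y = pO2^n / (P50^n + pO2^n)
Y = 24^3.4 / (27^3.4 + 24^3.4)
Y = 40.12%

40.12%


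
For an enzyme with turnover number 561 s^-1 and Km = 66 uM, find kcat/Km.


Catalytic efficiency = kcat / Km
= 561 / 66
= 8.5 uM^-1*s^-1

8.5 uM^-1*s^-1
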